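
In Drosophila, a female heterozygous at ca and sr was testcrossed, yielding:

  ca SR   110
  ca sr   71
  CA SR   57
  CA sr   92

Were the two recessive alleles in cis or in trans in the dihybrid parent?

The two most frequent classes are CA sr (92) and ca SR (110); these are the parental (non-recombinant) types.
So the F1 carried CA sr on one chromosome and ca SR on the other — the recessive alleles are on opposite chromosomes (trans / repulsion).

trans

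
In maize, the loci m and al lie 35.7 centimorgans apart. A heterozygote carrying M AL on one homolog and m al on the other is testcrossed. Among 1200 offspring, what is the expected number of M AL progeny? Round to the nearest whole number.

386

A map distance of 35.7 centimorgans corresponds to a recombination frequency of 0.357.
The F1 is M AL / m al, so M AL is a parental gamete class with expected frequency (1 − r)/2 = 0.643/2 = 0.3215.
Expected number = 0.3215 × 1200 = 385.80 ≈ 386.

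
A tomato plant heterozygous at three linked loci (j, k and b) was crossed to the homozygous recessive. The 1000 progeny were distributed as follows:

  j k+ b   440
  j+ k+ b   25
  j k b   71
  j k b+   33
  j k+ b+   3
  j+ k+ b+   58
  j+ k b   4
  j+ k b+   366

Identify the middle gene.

b

The two most frequent reciprocal classes, j+ k b+ and j k+ b, are the parental types, so the F1 was j+ k b+ / j k+ b.
The two rarest classes, j+ k b and j k+ b+, are the double crossovers. Comparing them with the parentals, only the b allele has switched, so b is the middle locus and the order is j – b – k.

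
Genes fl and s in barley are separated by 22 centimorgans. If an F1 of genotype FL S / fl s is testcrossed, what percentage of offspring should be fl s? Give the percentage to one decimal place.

39.0%

A map distance of 22 centimorgans corresponds to a recombination frequency of 0.220.
The F1 is FL S / fl s, so fl s is a parental gamete class with expected frequency (1 − r)/2 = 0.780/2 = 0.3900.
That is 0.3900 = 39.0% of the progeny.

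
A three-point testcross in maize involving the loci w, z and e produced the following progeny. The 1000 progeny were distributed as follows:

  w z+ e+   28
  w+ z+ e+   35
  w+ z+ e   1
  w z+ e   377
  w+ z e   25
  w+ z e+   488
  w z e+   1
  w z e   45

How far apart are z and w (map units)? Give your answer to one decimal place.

The two most frequent reciprocal classes, w z+ e and w+ z e+, are the parental types, so the F1 was w z+ e / w+ z e+.
The two rarest classes, w+ z+ e and w z e+, are the double crossovers. Comparing them with the parentals, only the w allele has switched, so w is the middle locus and the order is z – w – e.
Crossovers in the z–w interval produce the single-crossover classes w z e and w+ z+ e+ (45 + 35 = 80) plus the double crossovers (2).
RF(z–w) = (80 + 2) / 1000 = 82/1000 = 0.0820 → 8.2 map units.

8.2 map units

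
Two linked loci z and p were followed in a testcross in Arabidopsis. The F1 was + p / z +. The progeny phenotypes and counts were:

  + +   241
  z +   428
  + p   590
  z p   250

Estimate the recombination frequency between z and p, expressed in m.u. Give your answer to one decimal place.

The recombinant classes are + + and z p: 241 + 250 = 491.
Recombination frequency = 491/1509 = 0.3254 ≈ 32.5%, i.e. 32.5 m.u.

32.5 m.u.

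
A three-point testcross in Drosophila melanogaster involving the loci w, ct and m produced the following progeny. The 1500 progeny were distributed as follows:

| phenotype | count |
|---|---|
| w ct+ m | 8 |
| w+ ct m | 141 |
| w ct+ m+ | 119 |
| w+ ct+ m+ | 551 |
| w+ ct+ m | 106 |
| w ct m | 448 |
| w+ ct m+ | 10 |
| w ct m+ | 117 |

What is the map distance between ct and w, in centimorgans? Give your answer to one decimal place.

The two most frequent reciprocal classes, w+ ct+ m+ and w ct m, are the parental types, so the F1 was w+ ct+ m+ / w ct m.
The two rarest classes, w+ ct m+ and w ct+ m, are the double crossovers. Comparing them with the parentals, only the ct allele has switched, so ct is the middle locus and the order is m – ct – w.
Crossovers in the ct–w interval produce the single-crossover classes w ct+ m+ and w+ ct m (119 + 141 = 260) plus the double crossovers (18).
RF(ct–w) = (260 + 18) / 1500 = 278/1500 = 0.1853 → 18.5 centimorgans.

18.5 centimorgans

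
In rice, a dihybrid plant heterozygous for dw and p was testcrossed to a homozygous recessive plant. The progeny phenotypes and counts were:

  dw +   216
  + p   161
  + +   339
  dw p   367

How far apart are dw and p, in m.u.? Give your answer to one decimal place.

34.8 m.u.

The two most frequent classes, + + (339) and dw p (367), are the parental types, so the F1 was + + / dw p.
The recombinant classes are + p and dw +: 161 + 216 = 377.
Recombination frequency = 377/1083 = 0.3481 ≈ 34.8%, i.e. 34.8 m.u.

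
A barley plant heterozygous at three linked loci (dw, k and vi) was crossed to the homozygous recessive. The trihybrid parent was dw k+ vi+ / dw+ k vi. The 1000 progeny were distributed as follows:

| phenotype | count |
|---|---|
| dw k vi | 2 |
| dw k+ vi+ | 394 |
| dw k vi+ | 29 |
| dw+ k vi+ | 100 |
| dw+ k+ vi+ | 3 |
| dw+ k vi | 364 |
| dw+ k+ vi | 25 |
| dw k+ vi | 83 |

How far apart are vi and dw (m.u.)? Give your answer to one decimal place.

The two rarest classes, dw+ k+ vi+ and dw k vi, are the double crossovers. Comparing them with the parentals, only the dw allele has switched, so dw is the middle locus and the order is k – dw – vi.
Crossovers in the dw–vi interval produce the single-crossover classes dw k+ vi and dw+ k vi+ (83 + 100 = 183) plus the double crossovers (5).
RF(dw–vi) = (183 + 5) / 1000 = 188/1000 = 0.1880 → 18.8 m.u.

18.8 m.u.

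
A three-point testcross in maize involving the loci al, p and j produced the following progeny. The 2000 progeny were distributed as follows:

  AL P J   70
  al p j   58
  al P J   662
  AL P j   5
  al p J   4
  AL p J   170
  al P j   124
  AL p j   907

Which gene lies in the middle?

The two most frequent reciprocal classes, al P J and AL p j, are the parental types, so the F1 was al P J / AL p j.
The two rarest classes, al p J and AL P j, are the double crossovers. Comparing them with the parentals, only the p allele has switched, so p is the middle locus and the order is j – p – al.

p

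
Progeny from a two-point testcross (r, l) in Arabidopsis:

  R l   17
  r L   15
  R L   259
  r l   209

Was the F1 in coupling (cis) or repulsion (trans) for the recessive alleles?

The two most frequent classes are R L (259) and r l (209); these are the parental (non-recombinant) types.
So the F1 carried R L on one chromosome and r l on the other — the recessive alleles are on the same chromosome (cis / coupling).

cis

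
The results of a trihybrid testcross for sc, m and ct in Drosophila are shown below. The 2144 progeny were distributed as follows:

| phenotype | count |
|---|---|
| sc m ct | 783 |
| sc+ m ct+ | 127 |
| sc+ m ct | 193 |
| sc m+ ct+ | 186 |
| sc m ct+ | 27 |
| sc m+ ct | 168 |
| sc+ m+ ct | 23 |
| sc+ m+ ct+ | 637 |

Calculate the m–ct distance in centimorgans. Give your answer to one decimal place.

The two most frequent reciprocal classes, sc m ct and sc+ m+ ct+, are the parental types, so the F1 was sc m ct / sc+ m+ ct+.
The two rarest classes, sc m ct+ and sc+ m+ ct, are the double crossovers. Comparing them with the parentals, only the ct allele has switched, so ct is the middle locus and the order is m – ct – sc.
Crossovers in the m–ct interval produce the single-crossover classes sc m+ ct and sc+ m ct+ (168 + 127 = 295) plus the double crossovers (50).
RF(m–ct) = (295 + 50) / 2144 = 345/2144 = 0.1609 → 16.1 centimorgans.

16.1 centimorgans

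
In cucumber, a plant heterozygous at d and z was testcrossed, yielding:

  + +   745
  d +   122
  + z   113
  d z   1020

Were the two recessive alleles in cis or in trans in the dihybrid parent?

The two most frequent classes are + + (745) and d z (1020); these are the parental (non-recombinant) types.
So the F1 carried + + on one chromosome and d z on the other — the recessive alleles are on the same chromosome (cis / coupling).

cis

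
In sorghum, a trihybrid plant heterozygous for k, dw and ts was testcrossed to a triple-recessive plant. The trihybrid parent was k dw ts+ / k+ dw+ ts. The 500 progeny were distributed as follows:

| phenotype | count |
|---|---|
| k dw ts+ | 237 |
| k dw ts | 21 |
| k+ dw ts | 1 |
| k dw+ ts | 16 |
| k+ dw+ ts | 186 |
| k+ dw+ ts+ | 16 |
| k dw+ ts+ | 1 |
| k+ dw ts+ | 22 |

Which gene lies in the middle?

dw

The two rarest classes, k dw+ ts+ and k+ dw ts, are the double crossovers. Comparing them with the parentals, only the dw allele has switched, so dw is the middle locus and the order is ts – dw – k.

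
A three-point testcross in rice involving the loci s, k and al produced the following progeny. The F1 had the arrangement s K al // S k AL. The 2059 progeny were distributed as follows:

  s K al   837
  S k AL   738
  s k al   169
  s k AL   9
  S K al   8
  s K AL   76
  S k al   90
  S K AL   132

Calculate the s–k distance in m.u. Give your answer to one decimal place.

15.4 m.u.

The two rarest classes, S K al and s k AL, are the double crossovers. Comparing them with the parentals, only the s allele has switched, so s is the middle locus and the order is al – s – k.
Crossovers in the s–k interval produce the single-crossover classes s k al and S K AL (169 + 132 = 301) plus the double crossovers (17).
RF(s–k) = (301 + 17) / 2059 = 318/2059 = 0.1544 → 15.4 m.u.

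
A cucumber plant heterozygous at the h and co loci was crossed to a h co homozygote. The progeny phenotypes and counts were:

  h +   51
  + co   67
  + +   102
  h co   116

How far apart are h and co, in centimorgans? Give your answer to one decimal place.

35.1 centimorgans

The two most frequent classes, + + (102) and h co (116), are the parental types, so the F1 was + + / h co.
The recombinant classes are + co and h +: 67 + 51 = 118.
Recombination frequency = 118/336 = 0.3512 ≈ 35.1%, i.e. 35.1 centimorgans.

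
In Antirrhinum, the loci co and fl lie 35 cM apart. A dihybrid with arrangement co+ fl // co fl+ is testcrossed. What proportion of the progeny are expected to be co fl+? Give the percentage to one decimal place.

A map distance of 35 cM corresponds to a recombination frequency of 0.350.
The F1 is co+ fl / co fl+, so co fl+ is a parental gamete class with expected frequency (1 − r)/2 = 0.650/2 = 0.3250.
That is 0.3250 = 32.5% of the progeny.

32.5%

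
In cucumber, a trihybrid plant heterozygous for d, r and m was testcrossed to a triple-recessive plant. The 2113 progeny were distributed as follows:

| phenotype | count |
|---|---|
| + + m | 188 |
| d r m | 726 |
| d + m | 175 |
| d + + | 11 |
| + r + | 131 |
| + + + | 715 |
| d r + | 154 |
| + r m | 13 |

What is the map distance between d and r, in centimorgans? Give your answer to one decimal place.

15.6 centimorgans

The two most frequent reciprocal classes, + + + and d r m, are the parental types, so the F1 was + + + / d r m.
The two rarest classes, d + + and + r m, are the double crossovers. Comparing them with the parentals, only the d allele has switched, so d is the middle locus and the order is r – d – m.
Crossovers in the r–d interval produce the single-crossover classes + r + and d + m (131 + 175 = 306) plus the double crossovers (24).
RF(r–d) = (306 + 24) / 2113 = 330/2113 = 0.1562 → 15.6 centimorgans.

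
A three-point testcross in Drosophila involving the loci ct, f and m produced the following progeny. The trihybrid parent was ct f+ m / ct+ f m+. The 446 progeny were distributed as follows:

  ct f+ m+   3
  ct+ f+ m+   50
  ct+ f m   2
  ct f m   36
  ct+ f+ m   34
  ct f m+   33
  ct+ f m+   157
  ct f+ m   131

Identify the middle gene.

The two rarest classes, ct f+ m+ and ct+ f m, are the double crossovers. Comparing them with the parentals, only the m allele has switched, so m is the middle locus and the order is f – m – ct.

m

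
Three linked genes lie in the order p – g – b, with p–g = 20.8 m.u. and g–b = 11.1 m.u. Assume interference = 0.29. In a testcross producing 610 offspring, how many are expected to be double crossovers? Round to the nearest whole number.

10

Map distances give recombination frequencies of 0.208 and 0.111 for the two intervals.
With interference 0.29 (so coincidence = 0.71), expected double-crossover frequency = 0.208 × 0.111 × 0.71 = 0.01639.
Expected number = 0.01639 × 610 = 10.00 ≈ 10.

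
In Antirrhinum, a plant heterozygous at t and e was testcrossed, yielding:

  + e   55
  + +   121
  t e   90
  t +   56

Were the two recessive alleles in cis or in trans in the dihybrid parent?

The two most frequent classes are + + (121) and t e (90); these are the parental (non-recombinant) types.
So the F1 carried + + on one chromosome and t e on the other — the recessive alleles are on the same chromosome (cis / coupling).

cis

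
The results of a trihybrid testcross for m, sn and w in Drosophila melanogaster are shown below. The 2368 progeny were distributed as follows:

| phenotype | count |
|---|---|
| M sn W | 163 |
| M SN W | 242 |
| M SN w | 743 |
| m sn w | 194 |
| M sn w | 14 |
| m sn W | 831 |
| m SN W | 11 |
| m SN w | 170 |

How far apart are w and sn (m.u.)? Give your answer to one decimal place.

The two most frequent reciprocal classes, M SN w and m sn W, are the parental types, so the F1 was M SN w / m sn W.
The two rarest classes, M sn w and m SN W, are the double crossovers. Comparing them with the parentals, only the sn allele has switched, so sn is the middle locus and the order is w – sn – m.
Crossovers in the w–sn interval produce the single-crossover classes M SN W and m sn w (242 + 194 = 436) plus the double crossovers (25).
RF(w–sn) = (436 + 25) / 2368 = 461/2368 = 0.1947 → 19.5 m.u.

19.5 m.u.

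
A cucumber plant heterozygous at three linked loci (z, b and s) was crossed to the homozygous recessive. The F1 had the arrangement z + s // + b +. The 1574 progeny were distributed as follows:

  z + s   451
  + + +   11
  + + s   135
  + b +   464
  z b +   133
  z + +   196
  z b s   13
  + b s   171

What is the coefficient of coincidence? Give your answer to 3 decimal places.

The two rarest classes, z b s and + + +, are the double crossovers. Comparing them with the parentals, only the b allele has switched, so b is the middle locus and the order is s – b – z.
s–b: (367 + 24)/1574 = 0.2484; b–z: (268 + 24)/1574 = 0.1855.
Expected DCO frequency = 0.2484 × 0.1855 ≈ 0.04608; observed = 24/1574 ≈ 0.01525.
Coefficient of coincidence = 0.01525/0.04608 ≈ 0.331.

0.331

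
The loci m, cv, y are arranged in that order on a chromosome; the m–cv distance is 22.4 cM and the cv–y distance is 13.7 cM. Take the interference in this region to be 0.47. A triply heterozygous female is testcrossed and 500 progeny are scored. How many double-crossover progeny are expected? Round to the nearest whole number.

8

Map distances give recombination frequencies of 0.224 and 0.137 for the two intervals.
With interference 0.47 (so coincidence = 0.53), expected double-crossover frequency = 0.224 × 0.137 × 0.53 = 0.01626.
Expected number = 0.01626 × 500 = 8.13 ≈ 8.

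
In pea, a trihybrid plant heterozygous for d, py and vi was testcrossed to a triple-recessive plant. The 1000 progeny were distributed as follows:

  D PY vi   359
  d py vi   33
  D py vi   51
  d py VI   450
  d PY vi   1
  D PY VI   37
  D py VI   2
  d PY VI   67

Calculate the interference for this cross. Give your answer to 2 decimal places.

The two most frequent reciprocal classes, D PY vi and d py VI, are the parental types, so the F1 was D PY vi / d py VI.
The two rarest classes, d PY vi and D py VI, are the double crossovers. Comparing them with the parentals, only the d allele has switched, so d is the middle locus and the order is vi – d – py.
vi–d: (70 + 3)/1000 = 0.0730; d–py: (118 + 3)/1000 = 0.1210.
Expected DCO frequency = 0.0730 × 0.1210 ≈ 0.00883; observed = 3/1000 ≈ 0.00300.
Coefficient of coincidence = 0.00300/0.00883 ≈ 0.34; interference = 1 − 0.34 = 0.66.

0.66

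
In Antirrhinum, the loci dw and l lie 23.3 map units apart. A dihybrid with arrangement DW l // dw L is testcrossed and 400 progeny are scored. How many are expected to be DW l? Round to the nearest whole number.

153

A map distance of 23.3 map units corresponds to a recombination frequency of 0.233.
The F1 is DW l / dw L, so DW l is a parental gamete class with expected frequency (1 − r)/2 = 0.767/2 = 0.3835.
Expected number = 0.3835 × 400 = 153.40 ≈ 153.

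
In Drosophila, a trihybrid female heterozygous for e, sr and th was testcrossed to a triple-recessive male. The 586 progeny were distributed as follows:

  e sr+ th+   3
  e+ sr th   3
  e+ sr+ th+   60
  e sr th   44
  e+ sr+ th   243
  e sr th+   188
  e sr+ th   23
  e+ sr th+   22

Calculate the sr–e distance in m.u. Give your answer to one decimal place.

8.7 m.u.

The two most frequent reciprocal classes, e sr th+ and e+ sr+ th, are the parental types, so the F1 was e sr th+ / e+ sr+ th.
The two rarest classes, e sr+ th+ and e+ sr th, are the double crossovers. Comparing them with the parentals, only the sr allele has switched, so sr is the middle locus and the order is th – sr – e.
Crossovers in the sr–e interval produce the single-crossover classes e+ sr th+ and e sr+ th (22 + 23 = 45) plus the double crossovers (6).
RF(sr–e) = (45 + 6) / 586 = 51/586 = 0.0870 → 8.7 m.u.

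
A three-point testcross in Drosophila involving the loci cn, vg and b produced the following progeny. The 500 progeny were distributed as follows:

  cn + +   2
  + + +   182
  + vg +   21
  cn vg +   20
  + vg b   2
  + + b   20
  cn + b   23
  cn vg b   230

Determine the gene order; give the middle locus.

cn

The two most frequent reciprocal classes, + + + and cn vg b, are the parental types, so the F1 was + + + / cn vg b.
The two rarest classes, cn + + and + vg b, are the double crossovers. Comparing them with the parentals, only the cn allele has switched, so cn is the middle locus and the order is vg – cn – b.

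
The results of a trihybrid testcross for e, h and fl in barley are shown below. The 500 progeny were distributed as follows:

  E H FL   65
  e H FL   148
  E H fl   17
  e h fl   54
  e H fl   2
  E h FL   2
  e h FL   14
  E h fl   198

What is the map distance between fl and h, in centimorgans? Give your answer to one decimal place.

The two most frequent reciprocal classes, E h fl and e H FL, are the parental types, so the F1 was E h fl / e H FL.
The two rarest classes, E h FL and e H fl, are the double crossovers. Comparing them with the parentals, only the fl allele has switched, so fl is the middle locus and the order is e – fl – h.
Crossovers in the fl–h interval produce the single-crossover classes E H fl and e h FL (17 + 14 = 31) plus the double crossovers (4).
RF(fl–h) = (31 + 4) / 500 = 35/500 = 0.0700 → 7.0 centimorgans.

7.0 centimorgans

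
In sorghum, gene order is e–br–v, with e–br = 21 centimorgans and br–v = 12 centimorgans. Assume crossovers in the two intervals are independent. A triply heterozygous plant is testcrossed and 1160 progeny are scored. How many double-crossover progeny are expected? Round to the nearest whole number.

Map distances give recombination frequencies of 0.210 and 0.120 for the two intervals.
With no interference, expected double-crossover frequency = 0.210 × 0.120 = 0.02520.
Expected number = 0.02520 × 1160 = 29.23 ≈ 29.

29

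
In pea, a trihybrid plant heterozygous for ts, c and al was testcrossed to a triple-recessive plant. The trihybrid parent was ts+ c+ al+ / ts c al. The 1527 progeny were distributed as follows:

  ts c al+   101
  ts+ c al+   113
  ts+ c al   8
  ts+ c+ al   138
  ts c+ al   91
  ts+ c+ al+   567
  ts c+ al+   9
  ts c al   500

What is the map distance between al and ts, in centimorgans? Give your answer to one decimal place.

16.8 centimorgans

The two rarest classes, ts c+ al+ and ts+ c al, are the double crossovers. Comparing them with the parentals, only the ts allele has switched, so ts is the middle locus and the order is al – ts – c.
Crossovers in the al–ts interval produce the single-crossover classes ts+ c+ al and ts c al+ (138 + 101 = 239) plus the double crossovers (17).
RF(al–ts) = (239 + 17) / 1527 = 256/1527 = 0.1676 → 16.8 centimorgans.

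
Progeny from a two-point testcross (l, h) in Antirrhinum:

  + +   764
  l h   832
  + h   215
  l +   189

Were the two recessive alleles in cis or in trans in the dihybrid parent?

The two most frequent classes are + + (764) and l h (832); these are the parental (non-recombinant) types.
So the F1 carried + + on one chromosome and l h on the other — the recessive alleles are on the same chromosome (cis / coupling).

cis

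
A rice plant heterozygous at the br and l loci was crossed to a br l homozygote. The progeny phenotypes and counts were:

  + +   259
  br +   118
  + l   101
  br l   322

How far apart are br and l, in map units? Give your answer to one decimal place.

27.4 map units

The two most frequent classes, + + (259) and br l (322), are the parental types, so the F1 was + + / br l.
The recombinant classes are + l and br +: 101 + 118 = 219.
Recombination frequency = 219/800 = 0.2737 ≈ 27.4%, i.e. 27.4 map units.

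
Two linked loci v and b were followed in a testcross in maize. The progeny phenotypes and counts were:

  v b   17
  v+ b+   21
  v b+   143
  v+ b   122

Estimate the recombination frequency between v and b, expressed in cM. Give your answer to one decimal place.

The two most frequent classes, v+ b (122) and v b+ (143), are the parental types, so the F1 was v+ b / v b+.
The recombinant classes are v+ b+ and v b: 21 + 17 = 38.
Recombination frequency = 38/303 = 0.1254 ≈ 12.5%, i.e. 12.5 cM.

12.5 cM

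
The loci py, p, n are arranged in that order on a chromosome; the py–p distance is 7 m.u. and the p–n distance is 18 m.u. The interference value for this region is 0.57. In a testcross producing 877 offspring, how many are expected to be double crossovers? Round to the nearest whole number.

Map distances give recombination frequencies of 0.070 and 0.180 for the two intervals.
With interference 0.57 (so coincidence = 0.43), expected double-crossover frequency = 0.070 × 0.180 × 0.43 = 0.00542.
Expected number = 0.00542 × 877 = 4.75 ≈ 5.

5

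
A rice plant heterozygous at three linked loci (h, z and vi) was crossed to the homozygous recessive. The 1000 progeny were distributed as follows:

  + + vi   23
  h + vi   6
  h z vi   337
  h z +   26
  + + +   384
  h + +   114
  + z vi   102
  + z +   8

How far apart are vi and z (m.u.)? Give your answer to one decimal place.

The two most frequent reciprocal classes, + + + and h z vi, are the parental types, so the F1 was + + + / h z vi.
The two rarest classes, + z + and h + vi, are the double crossovers. Comparing them with the parentals, only the z allele has switched, so z is the middle locus and the order is vi – z – h.
Crossovers in the vi–z interval produce the single-crossover classes + + vi and h z + (23 + 26 = 49) plus the double crossovers (14).
RF(vi–z) = (49 + 14) / 1000 = 63/1000 = 0.0630 → 6.3 m.u.

6.3 m.u.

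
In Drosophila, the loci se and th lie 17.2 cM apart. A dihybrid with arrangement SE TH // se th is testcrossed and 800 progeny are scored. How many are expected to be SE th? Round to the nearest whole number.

A map distance of 17.2 cM corresponds to a recombination frequency of 0.172.
The F1 is SE TH / se th, so SE th is a recombinant gamete class with expected frequency r/2 = 0.172/2 = 0.0860.
Expected number = 0.0860 × 800 = 68.80 ≈ 69.

69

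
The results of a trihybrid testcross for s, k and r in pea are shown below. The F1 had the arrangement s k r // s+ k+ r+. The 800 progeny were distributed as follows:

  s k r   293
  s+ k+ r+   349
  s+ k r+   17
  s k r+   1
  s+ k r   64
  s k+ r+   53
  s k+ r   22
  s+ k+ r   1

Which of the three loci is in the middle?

The two rarest classes, s k r+ and s+ k+ r, are the double crossovers. Comparing them with the parentals, only the r allele has switched, so r is the middle locus and the order is k – r – s.

r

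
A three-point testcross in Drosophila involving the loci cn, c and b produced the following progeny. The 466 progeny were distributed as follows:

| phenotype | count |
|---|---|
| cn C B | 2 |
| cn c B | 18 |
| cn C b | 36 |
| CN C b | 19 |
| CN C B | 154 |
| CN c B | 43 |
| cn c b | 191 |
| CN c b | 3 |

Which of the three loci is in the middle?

cn

The two most frequent reciprocal classes, cn c b and CN C B, are the parental types, so the F1 was cn c b / CN C B.
The two rarest classes, CN c b and cn C B, are the double crossovers. Comparing them with the parentals, only the cn allele has switched, so cn is the middle locus and the order is b – cn – c.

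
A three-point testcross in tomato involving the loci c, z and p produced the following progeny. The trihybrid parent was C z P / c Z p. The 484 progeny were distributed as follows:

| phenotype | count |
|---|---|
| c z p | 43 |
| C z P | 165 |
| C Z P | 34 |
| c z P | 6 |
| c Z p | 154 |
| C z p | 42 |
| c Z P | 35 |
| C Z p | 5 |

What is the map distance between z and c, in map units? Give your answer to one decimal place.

18.2 map units

The two rarest classes, c z P and C Z p, are the double crossovers. Comparing them with the parentals, only the c allele has switched, so c is the middle locus and the order is p – c – z.
Crossovers in the c–z interval produce the single-crossover classes C Z P and c z p (34 + 43 = 77) plus the double crossovers (11).
RF(c–z) = (77 + 11) / 484 = 88/484 = 0.1818 → 18.2 map units.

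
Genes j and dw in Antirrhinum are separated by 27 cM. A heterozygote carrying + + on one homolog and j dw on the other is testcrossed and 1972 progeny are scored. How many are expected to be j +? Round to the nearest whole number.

266

A map distance of 27 cM corresponds to a recombination frequency of 0.270.
The F1 is + + / j dw, so j + is a recombinant gamete class with expected frequency r/2 = 0.270/2 = 0.1350.
Expected number = 0.1350 × 1972 = 266.22 ≈ 266.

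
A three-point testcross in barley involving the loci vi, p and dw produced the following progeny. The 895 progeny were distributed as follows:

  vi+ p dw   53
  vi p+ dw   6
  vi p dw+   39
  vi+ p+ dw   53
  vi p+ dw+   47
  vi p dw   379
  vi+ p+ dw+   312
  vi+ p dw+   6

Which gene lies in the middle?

The two most frequent reciprocal classes, vi p dw and vi+ p+ dw+, are the parental types, so the F1 was vi p dw / vi+ p+ dw+.
The two rarest classes, vi p+ dw and vi+ p dw+, are the double crossovers. Comparing them with the parentals, only the p allele has switched, so p is the middle locus and the order is dw – p – vi.

p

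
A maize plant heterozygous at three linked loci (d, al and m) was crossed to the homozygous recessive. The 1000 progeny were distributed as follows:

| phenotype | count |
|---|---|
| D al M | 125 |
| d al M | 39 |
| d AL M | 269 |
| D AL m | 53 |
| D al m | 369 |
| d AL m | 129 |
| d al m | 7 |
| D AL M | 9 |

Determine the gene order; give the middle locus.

d

The two most frequent reciprocal classes, D al m and d AL M, are the parental types, so the F1 was D al m / d AL M.
The two rarest classes, d al m and D AL M, are the double crossovers. Comparing them with the parentals, only the d allele has switched, so d is the middle locus and the order is al – d – m.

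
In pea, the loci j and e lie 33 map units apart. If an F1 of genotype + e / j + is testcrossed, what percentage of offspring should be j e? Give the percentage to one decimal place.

16.5%

A map distance of 33 map units corresponds to a recombination frequency of 0.330.
The F1 is + e / j +, so j e is a recombinant gamete class with expected frequency r/2 = 0.330/2 = 0.1650.
That is 0.1650 = 16.5% of the progeny.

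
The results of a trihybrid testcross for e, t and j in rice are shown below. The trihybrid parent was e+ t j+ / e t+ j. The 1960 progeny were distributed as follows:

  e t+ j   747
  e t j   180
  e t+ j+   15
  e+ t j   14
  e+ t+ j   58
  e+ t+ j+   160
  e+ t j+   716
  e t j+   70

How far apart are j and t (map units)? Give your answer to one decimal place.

18.8 map units

The two rarest classes, e+ t j and e t+ j+, are the double crossovers. Comparing them with the parentals, only the j allele has switched, so j is the middle locus and the order is e – j – t.
Crossovers in the j–t interval produce the single-crossover classes e+ t+ j+ and e t j (160 + 180 = 340) plus the double crossovers (29).
RF(j–t) = (340 + 29) / 1960 = 369/1960 = 0.1883 → 18.8 map units.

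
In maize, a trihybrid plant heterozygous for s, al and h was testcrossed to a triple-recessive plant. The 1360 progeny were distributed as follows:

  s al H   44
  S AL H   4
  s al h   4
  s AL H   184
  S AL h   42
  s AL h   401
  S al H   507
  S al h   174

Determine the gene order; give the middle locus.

al

The two most frequent reciprocal classes, S al H and s AL h, are the parental types, so the F1 was S al H / s AL h.
The two rarest classes, S AL H and s al h, are the double crossovers. Comparing them with the parentals, only the al allele has switched, so al is the middle locus and the order is h – al – s.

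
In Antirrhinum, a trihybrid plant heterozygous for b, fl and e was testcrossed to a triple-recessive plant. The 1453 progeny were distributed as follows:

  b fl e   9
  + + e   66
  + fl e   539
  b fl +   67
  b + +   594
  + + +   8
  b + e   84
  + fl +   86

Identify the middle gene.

The two most frequent reciprocal classes, + fl e and b + +, are the parental types, so the F1 was + fl e / b + +.
The two rarest classes, b fl e and + + +, are the double crossovers. Comparing them with the parentals, only the b allele has switched, so b is the middle locus and the order is fl – b – e.

b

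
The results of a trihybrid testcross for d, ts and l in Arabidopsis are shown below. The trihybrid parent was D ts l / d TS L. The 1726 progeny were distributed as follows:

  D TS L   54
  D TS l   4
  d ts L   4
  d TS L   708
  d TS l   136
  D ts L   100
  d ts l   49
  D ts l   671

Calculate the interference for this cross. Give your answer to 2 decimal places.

0.49

The two rarest classes, D TS l and d ts L, are the double crossovers. Comparing them with the parentals, only the ts allele has switched, so ts is the middle locus and the order is l – ts – d.
l–ts: (236 + 8)/1726 = 0.1414; ts–d: (103 + 8)/1726 = 0.0643.
Expected DCO frequency = 0.1414 × 0.0643 ≈ 0.00909; observed = 8/1726 ≈ 0.00463.
Coefficient of coincidence = 0.00463/0.00909 ≈ 0.51; interference = 1 − 0.51 = 0.49.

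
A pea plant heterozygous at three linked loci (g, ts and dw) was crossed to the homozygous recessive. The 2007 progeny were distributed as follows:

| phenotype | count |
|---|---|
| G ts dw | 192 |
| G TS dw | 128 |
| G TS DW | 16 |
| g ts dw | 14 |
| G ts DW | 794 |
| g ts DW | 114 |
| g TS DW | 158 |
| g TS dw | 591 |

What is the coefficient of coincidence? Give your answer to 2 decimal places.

The two most frequent reciprocal classes, G ts DW and g TS dw, are the parental types, so the F1 was G ts DW / g TS dw.
The two rarest classes, G TS DW and g ts dw, are the double crossovers. Comparing them with the parentals, only the ts allele has switched, so ts is the middle locus and the order is dw – ts – g.
dw–ts: (350 + 30)/2007 = 0.1893; ts–g: (242 + 30)/2007 = 0.1355.
Expected DCO frequency = 0.1893 × 0.1355 ≈ 0.02565; observed = 30/2007 ≈ 0.01495.
Coefficient of coincidence = 0.01495/0.02565 ≈ 0.58.

0.58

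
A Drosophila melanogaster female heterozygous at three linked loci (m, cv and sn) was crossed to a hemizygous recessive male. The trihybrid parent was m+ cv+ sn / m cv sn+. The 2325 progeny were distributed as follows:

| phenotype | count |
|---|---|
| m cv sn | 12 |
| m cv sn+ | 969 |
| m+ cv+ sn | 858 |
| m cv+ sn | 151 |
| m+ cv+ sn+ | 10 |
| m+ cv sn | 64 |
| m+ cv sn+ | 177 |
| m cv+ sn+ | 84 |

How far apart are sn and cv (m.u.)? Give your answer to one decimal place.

7.3 m.u.

The two rarest classes, m+ cv+ sn+ and m cv sn, are the double crossovers. Comparing them with the parentals, only the sn allele has switched, so sn is the middle locus and the order is m – sn – cv.
Crossovers in the sn–cv interval produce the single-crossover classes m+ cv sn and m cv+ sn+ (64 + 84 = 148) plus the double crossovers (22).
RF(sn–cv) = (148 + 22) / 2325 = 170/2325 = 0.0731 → 7.3 m.u.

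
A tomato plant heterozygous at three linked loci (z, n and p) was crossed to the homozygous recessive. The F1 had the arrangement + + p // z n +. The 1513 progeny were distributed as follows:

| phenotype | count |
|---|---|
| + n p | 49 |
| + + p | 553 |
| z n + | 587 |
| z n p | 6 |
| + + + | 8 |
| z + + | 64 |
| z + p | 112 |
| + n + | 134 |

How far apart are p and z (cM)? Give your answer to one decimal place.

17.2 cM

The two rarest classes, + + + and z n p, are the double crossovers. Comparing them with the parentals, only the p allele has switched, so p is the middle locus and the order is n – p – z.
Crossovers in the p–z interval produce the single-crossover classes z + p and + n + (112 + 134 = 246) plus the double crossovers (14).
RF(p–z) = (246 + 14) / 1513 = 260/1513 = 0.1718 → 17.2 cM.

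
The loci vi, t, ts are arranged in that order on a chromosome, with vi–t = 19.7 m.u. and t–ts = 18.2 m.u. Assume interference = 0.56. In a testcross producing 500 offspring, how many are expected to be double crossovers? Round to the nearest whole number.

8

Map distances give recombination frequencies of 0.197 and 0.182 for the two intervals.
With interference 0.56 (so coincidence = 0.44), expected double-crossover frequency = 0.197 × 0.182 × 0.44 = 0.01578.
Expected number = 0.01578 × 500 = 7.89 ≈ 8.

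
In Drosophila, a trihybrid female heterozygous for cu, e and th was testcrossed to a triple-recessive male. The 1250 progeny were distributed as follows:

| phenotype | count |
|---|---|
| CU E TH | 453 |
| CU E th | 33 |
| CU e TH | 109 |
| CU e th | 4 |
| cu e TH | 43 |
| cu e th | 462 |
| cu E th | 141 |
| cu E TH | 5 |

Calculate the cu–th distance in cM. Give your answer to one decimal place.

The two most frequent reciprocal classes, CU E TH and cu e th, are the parental types, so the F1 was CU E TH / cu e th.
The two rarest classes, cu E TH and CU e th, are the double crossovers. Comparing them with the parentals, only the cu allele has switched, so cu is the middle locus and the order is e – cu – th.
Crossovers in the cu–th interval produce the single-crossover classes CU E th and cu e TH (33 + 43 = 76) plus the double crossovers (9).
RF(cu–th) = (76 + 9) / 1250 = 85/1250 = 0.0680 → 6.8 cM.

6.8 cM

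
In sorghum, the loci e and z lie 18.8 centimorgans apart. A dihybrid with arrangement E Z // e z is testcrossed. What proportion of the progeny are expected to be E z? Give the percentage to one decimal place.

9.4%

A map distance of 18.8 centimorgans corresponds to a recombination frequency of 0.188.
The F1 is E Z / e z, so E z is a recombinant gamete class with expected frequency r/2 = 0.188/2 = 0.0940.
That is 0.0940 = 9.4% of the progeny.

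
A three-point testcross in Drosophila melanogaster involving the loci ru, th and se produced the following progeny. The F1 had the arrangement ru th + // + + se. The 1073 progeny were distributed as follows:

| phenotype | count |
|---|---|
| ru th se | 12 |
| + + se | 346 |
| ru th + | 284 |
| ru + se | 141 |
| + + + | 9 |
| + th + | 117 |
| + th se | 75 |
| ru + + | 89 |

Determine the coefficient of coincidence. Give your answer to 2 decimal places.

The two rarest classes, ru th se and + + +, are the double crossovers. Comparing them with the parentals, only the se allele has switched, so se is the middle locus and the order is th – se – ru.
th–se: (164 + 21)/1073 = 0.1724; se–ru: (258 + 21)/1073 = 0.2600.
Expected DCO frequency = 0.1724 × 0.2600 ≈ 0.04482; observed = 21/1073 ≈ 0.01957.
Coefficient of coincidence = 0.01957/0.04482 ≈ 0.44.

0.44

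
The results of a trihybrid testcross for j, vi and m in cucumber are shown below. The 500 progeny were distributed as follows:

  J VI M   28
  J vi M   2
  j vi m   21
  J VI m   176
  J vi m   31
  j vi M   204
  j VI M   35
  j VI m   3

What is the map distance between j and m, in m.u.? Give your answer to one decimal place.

10.8 m.u.

The two most frequent reciprocal classes, j vi M and J VI m, are the parental types, so the F1 was j vi M / J VI m.
The two rarest classes, J vi M and j VI m, are the double crossovers. Comparing them with the parentals, only the j allele has switched, so j is the middle locus and the order is m – j – vi.
Crossovers in the m–j interval produce the single-crossover classes j vi m and J VI M (21 + 28 = 49) plus the double crossovers (5).
RF(m–j) = (49 + 5) / 500 = 54/500 = 0.1080 → 10.8 m.u.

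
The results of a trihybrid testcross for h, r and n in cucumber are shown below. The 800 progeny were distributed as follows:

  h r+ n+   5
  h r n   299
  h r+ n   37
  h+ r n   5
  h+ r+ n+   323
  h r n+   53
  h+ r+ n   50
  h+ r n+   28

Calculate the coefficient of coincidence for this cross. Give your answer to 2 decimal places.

0.94

The two most frequent reciprocal classes, h+ r+ n+ and h r n, are the parental types, so the F1 was h+ r+ n+ / h r n.
The two rarest classes, h r+ n+ and h+ r n, are the double crossovers. Comparing them with the parentals, only the h allele has switched, so h is the middle locus and the order is n – h – r.
n–h: (103 + 10)/800 = 0.1412; h–r: (65 + 10)/800 = 0.0938.
Expected DCO frequency = 0.1412 × 0.0938 ≈ 0.01324; observed = 10/800 ≈ 0.01250.
Coefficient of coincidence = 0.01250/0.01324 ≈ 0.94.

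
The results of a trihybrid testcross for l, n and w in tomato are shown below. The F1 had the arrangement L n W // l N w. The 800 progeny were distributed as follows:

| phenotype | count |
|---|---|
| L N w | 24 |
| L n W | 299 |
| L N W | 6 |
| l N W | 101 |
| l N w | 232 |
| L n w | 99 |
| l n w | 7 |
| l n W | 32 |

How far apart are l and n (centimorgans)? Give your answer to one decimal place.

8.6 centimorgans

The two rarest classes, L N W and l n w, are the double crossovers. Comparing them with the parentals, only the n allele has switched, so n is the middle locus and the order is w – n – l.
Crossovers in the n–l interval produce the single-crossover classes l n W and L N w (32 + 24 = 56) plus the double crossovers (13).
RF(n–l) = (56 + 13) / 800 = 69/800 = 0.0862 → 8.6 centimorgans.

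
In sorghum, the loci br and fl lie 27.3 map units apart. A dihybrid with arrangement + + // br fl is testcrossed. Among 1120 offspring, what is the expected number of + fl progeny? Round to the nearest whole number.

A map distance of 27.3 map units corresponds to a recombination frequency of 0.273.
The F1 is + + / br fl, so + fl is a recombinant gamete class with expected frequency r/2 = 0.273/2 = 0.1365.
Expected number = 0.1365 × 1120 = 152.88 ≈ 153.

153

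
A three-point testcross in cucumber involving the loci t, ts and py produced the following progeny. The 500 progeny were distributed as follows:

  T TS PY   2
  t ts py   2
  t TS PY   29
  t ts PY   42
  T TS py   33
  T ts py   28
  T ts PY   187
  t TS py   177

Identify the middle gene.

The two most frequent reciprocal classes, t TS py and T ts PY, are the parental types, so the F1 was t TS py / T ts PY.
The two rarest classes, t ts py and T TS PY, are the double crossovers. Comparing them with the parentals, only the ts allele has switched, so ts is the middle locus and the order is py – ts – t.

ts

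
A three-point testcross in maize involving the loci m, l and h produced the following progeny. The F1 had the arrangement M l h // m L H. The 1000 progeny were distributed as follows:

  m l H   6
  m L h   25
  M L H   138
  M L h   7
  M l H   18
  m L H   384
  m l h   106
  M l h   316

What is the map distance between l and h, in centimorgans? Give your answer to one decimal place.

5.6 centimorgans

The two rarest classes, M L h and m l H, are the double crossovers. Comparing them with the parentals, only the l allele has switched, so l is the middle locus and the order is h – l – m.
Crossovers in the h–l interval produce the single-crossover classes M l H and m L h (18 + 25 = 43) plus the double crossovers (13).
RF(h–l) = (43 + 13) / 1000 = 56/1000 = 0.0560 → 5.6 centimorgans.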